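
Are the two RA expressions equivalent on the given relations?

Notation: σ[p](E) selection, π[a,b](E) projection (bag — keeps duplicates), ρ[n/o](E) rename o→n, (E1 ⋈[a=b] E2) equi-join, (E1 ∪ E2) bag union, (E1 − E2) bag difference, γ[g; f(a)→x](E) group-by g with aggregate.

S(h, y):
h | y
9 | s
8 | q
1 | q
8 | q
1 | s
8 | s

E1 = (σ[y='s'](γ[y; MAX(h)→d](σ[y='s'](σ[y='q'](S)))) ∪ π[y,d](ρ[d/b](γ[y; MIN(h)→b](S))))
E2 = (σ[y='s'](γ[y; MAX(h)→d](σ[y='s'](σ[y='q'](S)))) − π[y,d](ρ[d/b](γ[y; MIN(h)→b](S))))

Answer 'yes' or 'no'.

E1 subexpression sizes:
  S → 6
  σ[y='q'](S) → 3
  σ[y='s'](σ[y='q'](S)) → 0
  γ[y; MAX(h)→d](σ[y='s'](σ[y='q'](S))) → 0
  σ[y='s'](γ[y; MAX(h)→d](σ[y='s'](σ[y='q'](S)))) → 0
  S → 6
  γ[y; MIN(h)→b](S) → 2
  ρ[d/b](γ[y; MIN(h)→b](S)) → 2
  π[y,d](ρ[d/b](γ[y; MIN(h)→b](S))) → 2
  (σ[y='s'](γ[y; MAX(h)→d](σ[y='s'](σ[y='q'](S)))) ∪ π[y,d](ρ[d/b](γ[y; MIN(h)→b](S)))) → 2
E2 subexpression sizes:
  S → 6
  σ[y='q'](S) → 3
  σ[y='s'](σ[y='q'](S)) → 0
  γ[y; MAX(h)→d](σ[y='s'](σ[y='q'](S))) → 0
  σ[y='s'](γ[y; MAX(h)→d](σ[y='s'](σ[y='q'](S)))) → 0
  S → 6
  γ[y; MIN(h)→b](S) → 2
  ρ[d/b](γ[y; MIN(h)→b](S)) → 2
  π[y,d](ρ[d/b](γ[y; MIN(h)→b](S))) → 2
  (σ[y='s'](γ[y; MAX(h)→d](σ[y='s'](σ[y='q'](S)))) − π[y,d](ρ[d/b](γ[y; MIN(h)→b](S)))) → 0

E1 result:
y | d
q | 1
s | 1
E2 result:
y | d
(0 rows)
Witness: ('s', 1) appears 1× in E1 but 0× in E2.

no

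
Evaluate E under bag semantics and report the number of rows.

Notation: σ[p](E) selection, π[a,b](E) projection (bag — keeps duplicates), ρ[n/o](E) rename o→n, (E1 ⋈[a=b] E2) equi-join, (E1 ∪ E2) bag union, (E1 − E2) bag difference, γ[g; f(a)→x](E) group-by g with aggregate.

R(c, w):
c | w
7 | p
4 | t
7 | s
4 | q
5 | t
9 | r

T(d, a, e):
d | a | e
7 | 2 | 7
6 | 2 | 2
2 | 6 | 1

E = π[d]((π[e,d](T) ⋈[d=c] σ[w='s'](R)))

Row counts bottom-up:
  T → 3
  π[e,d](T) → 3
  R → 6
  σ[w='s'](R) → 1
  (π[e,d](T) ⋈[d=c] σ[w='s'](R)) → 1
  π[d]((π[e,d](T) ⋈[d=c] σ[w='s'](R))) → 1

|E| = 1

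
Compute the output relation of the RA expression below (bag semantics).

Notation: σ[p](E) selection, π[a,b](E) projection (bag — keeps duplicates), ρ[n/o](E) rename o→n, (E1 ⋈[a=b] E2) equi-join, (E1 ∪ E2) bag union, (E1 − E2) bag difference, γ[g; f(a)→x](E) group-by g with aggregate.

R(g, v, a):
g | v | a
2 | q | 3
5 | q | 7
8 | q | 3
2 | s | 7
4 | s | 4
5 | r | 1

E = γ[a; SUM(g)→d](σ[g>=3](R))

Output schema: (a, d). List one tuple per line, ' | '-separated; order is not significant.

Row counts bottom-up:
  R → 6
  σ[g>=3](R) → 4
  γ[a; SUM(g)→d](σ[g>=3](R)) → 4

== RESULT ==
a | d
1 | 5
3 | 8
4 | 4
7 | 5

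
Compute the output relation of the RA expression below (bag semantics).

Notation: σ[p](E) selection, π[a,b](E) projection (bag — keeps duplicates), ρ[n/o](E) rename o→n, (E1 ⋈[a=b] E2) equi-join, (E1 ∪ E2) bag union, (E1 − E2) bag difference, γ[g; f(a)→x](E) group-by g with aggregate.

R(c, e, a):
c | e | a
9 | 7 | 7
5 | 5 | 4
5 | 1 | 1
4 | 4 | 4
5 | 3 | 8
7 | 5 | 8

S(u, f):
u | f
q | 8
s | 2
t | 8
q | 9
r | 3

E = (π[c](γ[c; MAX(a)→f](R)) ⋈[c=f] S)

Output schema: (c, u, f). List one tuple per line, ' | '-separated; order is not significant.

Row counts bottom-up:
  R → 6
  γ[c; MAX(a)→f](R) → 4
  π[c](γ[c; MAX(a)→f](R)) → 4
  S → 5
  (π[c](γ[c; MAX(a)→f](R)) ⋈[c=f] S) → 1

== RESULT ==
c | u | f
9 | q | 9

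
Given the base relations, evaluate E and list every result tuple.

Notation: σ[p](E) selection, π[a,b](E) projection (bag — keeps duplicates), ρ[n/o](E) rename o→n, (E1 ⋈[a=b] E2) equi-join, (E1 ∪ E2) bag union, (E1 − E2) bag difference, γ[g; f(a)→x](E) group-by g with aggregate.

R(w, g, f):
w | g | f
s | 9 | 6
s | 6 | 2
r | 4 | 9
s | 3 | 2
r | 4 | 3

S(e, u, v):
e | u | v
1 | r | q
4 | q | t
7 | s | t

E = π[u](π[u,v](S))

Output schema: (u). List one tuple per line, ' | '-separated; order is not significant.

Row counts bottom-up:
  S → 3
  π[u,v](S) → 3
  π[u](π[u,v](S)) → 3

== RESULT ==
u
q
r
s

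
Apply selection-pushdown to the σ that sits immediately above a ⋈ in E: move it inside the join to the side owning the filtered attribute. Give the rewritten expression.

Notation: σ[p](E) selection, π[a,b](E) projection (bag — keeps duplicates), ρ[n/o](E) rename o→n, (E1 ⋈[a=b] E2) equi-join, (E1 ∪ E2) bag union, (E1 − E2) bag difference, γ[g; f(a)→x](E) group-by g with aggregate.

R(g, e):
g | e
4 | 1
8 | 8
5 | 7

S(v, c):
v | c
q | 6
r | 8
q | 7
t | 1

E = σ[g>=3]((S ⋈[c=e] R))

σ filters on g, owned by the right side.
E' = (S ⋈[c=e] σ[g>=3](R))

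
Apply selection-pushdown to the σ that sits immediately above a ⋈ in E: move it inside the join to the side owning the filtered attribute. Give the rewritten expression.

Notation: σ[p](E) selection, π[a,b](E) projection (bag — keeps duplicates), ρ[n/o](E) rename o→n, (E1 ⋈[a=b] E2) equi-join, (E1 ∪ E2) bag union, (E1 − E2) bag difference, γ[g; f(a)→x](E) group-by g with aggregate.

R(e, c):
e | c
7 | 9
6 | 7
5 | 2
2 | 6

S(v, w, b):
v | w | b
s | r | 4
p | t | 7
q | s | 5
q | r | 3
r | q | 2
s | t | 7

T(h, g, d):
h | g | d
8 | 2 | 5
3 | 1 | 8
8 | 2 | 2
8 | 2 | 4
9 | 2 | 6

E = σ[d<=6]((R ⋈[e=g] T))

σ filters on d, owned by the right side.
E' = (R ⋈[e=g] σ[d<=6](T))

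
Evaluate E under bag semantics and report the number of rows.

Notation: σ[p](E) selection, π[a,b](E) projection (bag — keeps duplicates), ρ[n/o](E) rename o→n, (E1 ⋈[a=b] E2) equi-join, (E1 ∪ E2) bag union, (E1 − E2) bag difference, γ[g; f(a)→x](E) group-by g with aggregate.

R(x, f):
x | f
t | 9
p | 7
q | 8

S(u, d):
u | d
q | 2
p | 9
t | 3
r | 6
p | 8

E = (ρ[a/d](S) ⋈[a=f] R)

Subexpression sizes:
  S → 5
  ρ[a/d](S) → 5
  R → 3
  (ρ[a/d](S) ⋈[a=f] R) → 2

|E| = 2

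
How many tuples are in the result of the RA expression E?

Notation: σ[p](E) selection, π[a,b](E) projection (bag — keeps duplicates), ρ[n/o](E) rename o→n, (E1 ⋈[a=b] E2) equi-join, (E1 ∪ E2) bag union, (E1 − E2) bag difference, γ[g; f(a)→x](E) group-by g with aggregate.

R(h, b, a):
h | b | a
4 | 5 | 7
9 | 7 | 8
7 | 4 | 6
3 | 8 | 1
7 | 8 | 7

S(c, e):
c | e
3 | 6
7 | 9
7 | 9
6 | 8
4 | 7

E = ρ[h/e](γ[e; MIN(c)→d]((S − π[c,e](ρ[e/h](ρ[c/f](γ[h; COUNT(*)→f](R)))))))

Per-node cardinality:
  S → 5
  R → 5
  γ[h; COUNT(*)→f](R) → 4
  ρ[c/f](γ[h; COUNT(*)→f](R)) → 4
  ρ[e/h](ρ[c/f](γ[h; COUNT(*)→f](R))) → 4
  π[c,e](ρ[e/h](ρ[c/f](γ[h; COUNT(*)→f](R)))) → 4
  (S − π[c,e](ρ[e/h](ρ[c/f](γ[h; COUNT(*)→f](R))))) → 5
  γ[e; MIN(c)→d]((S − π[c,e](ρ[e/h](ρ[c/f](γ[h; COUNT(*)→f](R)))))) → 4
  ρ[h/e](γ[e; MIN(c)→d]((S − π[c,e](ρ[e/h](ρ[c/f](γ[h; COUNT(*)→f](R))))))) → 4

|E| = 4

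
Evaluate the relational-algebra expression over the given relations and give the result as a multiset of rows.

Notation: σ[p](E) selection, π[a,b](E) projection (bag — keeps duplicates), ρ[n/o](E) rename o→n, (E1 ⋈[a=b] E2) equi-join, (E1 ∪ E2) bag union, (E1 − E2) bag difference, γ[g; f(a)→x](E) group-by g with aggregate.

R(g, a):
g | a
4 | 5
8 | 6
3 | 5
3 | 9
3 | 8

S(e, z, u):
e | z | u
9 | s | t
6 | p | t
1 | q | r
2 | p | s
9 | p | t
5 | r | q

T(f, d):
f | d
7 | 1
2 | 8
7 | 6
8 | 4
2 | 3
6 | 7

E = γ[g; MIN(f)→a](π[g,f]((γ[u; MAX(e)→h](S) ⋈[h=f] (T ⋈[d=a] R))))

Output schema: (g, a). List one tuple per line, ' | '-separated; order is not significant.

Stepwise |·|:
  S → 6
  γ[u; MAX(e)→h](S) → 4
  T → 6
  R → 5
  (T ⋈[d=a] R) → 2
  (γ[u; MAX(e)→h](S) ⋈[h=f] (T ⋈[d=a] R)) → 1
  π[g,f]((γ[u; MAX(e)→h](S) ⋈[h=f] (T ⋈[d=a] R))) → 1
  γ[g; MIN(f)→a](π[g,f]((γ[u; MAX(e)→h](S) ⋈[h=f] (T ⋈[d=a] R)))) → 1

== RESULT ==
g | a
3 | 2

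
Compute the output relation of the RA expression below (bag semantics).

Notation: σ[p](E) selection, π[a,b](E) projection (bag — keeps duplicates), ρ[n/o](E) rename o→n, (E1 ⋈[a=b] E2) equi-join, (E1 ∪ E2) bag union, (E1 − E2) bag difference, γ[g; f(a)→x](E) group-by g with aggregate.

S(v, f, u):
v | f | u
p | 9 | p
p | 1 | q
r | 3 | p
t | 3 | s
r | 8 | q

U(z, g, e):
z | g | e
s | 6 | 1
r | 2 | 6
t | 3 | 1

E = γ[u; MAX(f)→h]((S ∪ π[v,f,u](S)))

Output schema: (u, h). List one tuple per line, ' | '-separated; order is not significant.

Row counts bottom-up:
  S → 5
  S → 5
  π[v,f,u](S) → 5
  (S ∪ π[v,f,u](S)) → 10
  γ[u; MAX(f)→h]((S ∪ π[v,f,u](S))) → 3

== RESULT ==
u | h
p | 9
q | 8
s | 3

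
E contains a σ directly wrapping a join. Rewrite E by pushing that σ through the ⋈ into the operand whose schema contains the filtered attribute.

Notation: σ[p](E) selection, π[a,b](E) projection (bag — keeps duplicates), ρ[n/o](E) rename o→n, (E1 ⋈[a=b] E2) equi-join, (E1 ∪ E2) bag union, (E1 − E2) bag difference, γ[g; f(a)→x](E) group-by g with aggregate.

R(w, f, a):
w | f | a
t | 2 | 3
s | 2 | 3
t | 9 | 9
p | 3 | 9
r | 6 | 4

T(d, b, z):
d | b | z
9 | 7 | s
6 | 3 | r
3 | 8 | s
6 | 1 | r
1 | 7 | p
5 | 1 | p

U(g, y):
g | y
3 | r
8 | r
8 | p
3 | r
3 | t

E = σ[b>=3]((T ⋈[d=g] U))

σ filters on b, owned by the left side.
E' = (σ[b>=3](T) ⋈[d=g] U)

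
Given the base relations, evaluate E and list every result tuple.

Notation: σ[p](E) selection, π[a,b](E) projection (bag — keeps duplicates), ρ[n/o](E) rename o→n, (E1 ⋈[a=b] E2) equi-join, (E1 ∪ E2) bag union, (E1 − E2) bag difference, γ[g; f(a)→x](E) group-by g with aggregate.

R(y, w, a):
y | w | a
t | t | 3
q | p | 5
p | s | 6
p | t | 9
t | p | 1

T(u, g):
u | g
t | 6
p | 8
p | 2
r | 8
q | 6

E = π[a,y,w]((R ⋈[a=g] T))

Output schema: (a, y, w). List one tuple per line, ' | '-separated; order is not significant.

Stepwise |·|:
  R → 5
  T → 5
  (R ⋈[a=g] T) → 2
  π[a,y,w]((R ⋈[a=g] T)) → 2

== RESULT ==
a | y | w
6 | p | s
6 | p | s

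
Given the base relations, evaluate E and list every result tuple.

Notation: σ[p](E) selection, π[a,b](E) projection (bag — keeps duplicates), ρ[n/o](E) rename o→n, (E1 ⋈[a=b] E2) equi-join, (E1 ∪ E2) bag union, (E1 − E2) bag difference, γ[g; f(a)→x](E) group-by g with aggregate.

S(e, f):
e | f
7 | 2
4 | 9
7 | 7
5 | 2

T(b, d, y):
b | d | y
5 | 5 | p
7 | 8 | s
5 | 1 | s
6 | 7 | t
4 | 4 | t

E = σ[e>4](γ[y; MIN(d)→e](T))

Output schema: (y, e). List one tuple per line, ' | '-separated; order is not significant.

Stepwise |·|:
  T → 5
  γ[y; MIN(d)→e](T) → 3
  σ[e>4](γ[y; MIN(d)→e](T)) → 1

== RESULT ==
y | e
p | 5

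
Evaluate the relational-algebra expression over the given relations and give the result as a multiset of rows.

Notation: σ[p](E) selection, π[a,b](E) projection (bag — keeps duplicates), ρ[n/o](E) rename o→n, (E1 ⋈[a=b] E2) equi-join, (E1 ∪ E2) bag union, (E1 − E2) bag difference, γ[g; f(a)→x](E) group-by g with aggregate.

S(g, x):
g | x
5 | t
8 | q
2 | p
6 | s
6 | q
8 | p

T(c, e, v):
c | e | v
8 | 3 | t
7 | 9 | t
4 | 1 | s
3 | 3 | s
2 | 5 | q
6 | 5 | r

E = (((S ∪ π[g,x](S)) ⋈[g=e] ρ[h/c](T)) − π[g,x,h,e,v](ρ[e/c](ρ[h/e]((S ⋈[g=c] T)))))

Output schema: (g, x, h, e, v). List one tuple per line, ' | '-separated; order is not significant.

Subexpression sizes:
  S → 6
  S → 6
  π[g,x](S) → 6
  (S ∪ π[g,x](S)) → 12
  T → 6
  ρ[h/c](T) → 6
  ((S ∪ π[g,x](S)) ⋈[g=e] ρ[h/c](T)) → 4
  S → 6
  T → 6
  (S ⋈[g=c] T) → 5
  ρ[h/e]((S ⋈[g=c] T)) → 5
  ρ[e/c](ρ[h/e]((S ⋈[g=c] T))) → 5
  π[g,x,h,e,v](ρ[e/c](ρ[h/e]((S ⋈[g=c] T)))) → 5
  (((S ∪ π[g,x](S)) ⋈[g=e] ρ[h/c](T)) − π[g,x,h,e,v](ρ[e/c](ρ[h/e]((S ⋈[g=c] T))))) → 4

== RESULT ==
g | x | h | e | v
5 | t | 2 | 5 | q
5 | t | 2 | 5 | q
5 | t | 6 | 5 | r
5 | t | 6 | 5 | r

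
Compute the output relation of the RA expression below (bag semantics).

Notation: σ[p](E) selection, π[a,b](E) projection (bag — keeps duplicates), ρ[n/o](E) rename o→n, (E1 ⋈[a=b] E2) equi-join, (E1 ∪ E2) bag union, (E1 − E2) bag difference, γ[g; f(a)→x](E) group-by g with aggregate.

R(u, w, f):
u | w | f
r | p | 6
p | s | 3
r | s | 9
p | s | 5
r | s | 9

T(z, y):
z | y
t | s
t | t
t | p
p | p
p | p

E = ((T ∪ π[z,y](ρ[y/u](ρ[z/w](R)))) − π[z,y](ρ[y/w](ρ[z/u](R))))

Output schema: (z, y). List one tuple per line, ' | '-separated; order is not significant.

Subexpression sizes:
  T → 5
  R → 5
  ρ[z/w](R) → 5
  ρ[y/u](ρ[z/w](R)) → 5
  π[z,y](ρ[y/u](ρ[z/w](R))) → 5
  (T ∪ π[z,y](ρ[y/u](ρ[z/w](R)))) → 10
  R → 5
  ρ[z/u](R) → 5
  ρ[y/w](ρ[z/u](R)) → 5
  π[z,y](ρ[y/w](ρ[z/u](R))) → 5
  ((T ∪ π[z,y](ρ[y/u](ρ[z/w](R)))) − π[z,y](ρ[y/w](ρ[z/u](R)))) → 10

== RESULT ==
z | y
p | p
p | p
p | r
s | p
s | p
s | r
s | r
t | p
t | s
t | t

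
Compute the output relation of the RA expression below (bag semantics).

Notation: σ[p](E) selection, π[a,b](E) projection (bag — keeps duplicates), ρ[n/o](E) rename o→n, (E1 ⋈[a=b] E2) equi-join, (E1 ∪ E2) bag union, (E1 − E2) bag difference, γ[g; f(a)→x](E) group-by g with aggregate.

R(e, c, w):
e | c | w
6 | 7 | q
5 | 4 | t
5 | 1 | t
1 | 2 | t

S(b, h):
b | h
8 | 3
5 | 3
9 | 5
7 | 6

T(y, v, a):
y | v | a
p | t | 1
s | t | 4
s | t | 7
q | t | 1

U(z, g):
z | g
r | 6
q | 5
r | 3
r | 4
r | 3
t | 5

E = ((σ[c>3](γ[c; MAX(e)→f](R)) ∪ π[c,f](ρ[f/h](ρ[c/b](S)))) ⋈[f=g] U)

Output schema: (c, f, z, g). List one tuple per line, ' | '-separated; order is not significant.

Per-node cardinality:
  R → 4
  γ[c; MAX(e)→f](R) → 4
  σ[c>3](γ[c; MAX(e)→f](R)) → 2
  S → 4
  ρ[c/b](S) → 4
  ρ[f/h](ρ[c/b](S)) → 4
  π[c,f](ρ[f/h](ρ[c/b](S))) → 4
  (σ[c>3](γ[c; MAX(e)→f](R)) ∪ π[c,f](ρ[f/h](ρ[c/b](S)))) → 6
  U → 6
  ((σ[c>3](γ[c; MAX(e)→f](R)) ∪ π[c,f](ρ[f/h](ρ[c/b](S)))) ⋈[f=g] U) → 10

== RESULT ==
c | f | z | g
4 | 5 | q | 5
4 | 5 | t | 5
5 | 3 | r | 3
5 | 3 | r | 3
7 | 6 | r | 6
7 | 6 | r | 6
8 | 3 | r | 3
8 | 3 | r | 3
9 | 5 | q | 5
9 | 5 | t | 5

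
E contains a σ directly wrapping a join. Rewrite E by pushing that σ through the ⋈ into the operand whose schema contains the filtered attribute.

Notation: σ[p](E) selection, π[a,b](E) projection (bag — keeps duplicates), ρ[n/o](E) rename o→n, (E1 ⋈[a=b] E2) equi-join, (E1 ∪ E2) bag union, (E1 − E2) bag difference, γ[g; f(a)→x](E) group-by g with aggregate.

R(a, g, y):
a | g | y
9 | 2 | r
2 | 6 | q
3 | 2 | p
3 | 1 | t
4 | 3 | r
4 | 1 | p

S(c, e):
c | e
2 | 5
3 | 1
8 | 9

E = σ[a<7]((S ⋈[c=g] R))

σ filters on a, owned by the right side.
E' = (S ⋈[c=g] σ[a<7](R))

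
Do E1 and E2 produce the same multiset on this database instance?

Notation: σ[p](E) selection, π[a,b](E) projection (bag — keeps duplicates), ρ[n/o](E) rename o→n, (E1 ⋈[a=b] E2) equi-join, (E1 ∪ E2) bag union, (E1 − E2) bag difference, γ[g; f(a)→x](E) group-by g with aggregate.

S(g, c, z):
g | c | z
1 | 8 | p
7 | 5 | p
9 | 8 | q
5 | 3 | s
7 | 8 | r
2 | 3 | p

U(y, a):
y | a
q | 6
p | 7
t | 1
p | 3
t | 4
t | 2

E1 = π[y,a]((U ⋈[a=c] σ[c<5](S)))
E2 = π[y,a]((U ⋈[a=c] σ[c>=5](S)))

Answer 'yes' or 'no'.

E1 row counts bottom-up:
  U → 6
  S → 6
  σ[c<5](S) → 2
  (U ⋈[a=c] σ[c<5](S)) → 2
  π[y,a]((U ⋈[a=c] σ[c<5](S))) → 2
E2 row counts bottom-up:
  U → 6
  S → 6
  σ[c>=5](S) → 4
  (U ⋈[a=c] σ[c>=5](S)) → 0
  π[y,a]((U ⋈[a=c] σ[c>=5](S))) → 0

E1 result:
y | a
p | 3
p | 3
E2 result:
y | a
(0 rows)
Witness: ('p', 3) appears 2× in E1 but 0× in E2.

no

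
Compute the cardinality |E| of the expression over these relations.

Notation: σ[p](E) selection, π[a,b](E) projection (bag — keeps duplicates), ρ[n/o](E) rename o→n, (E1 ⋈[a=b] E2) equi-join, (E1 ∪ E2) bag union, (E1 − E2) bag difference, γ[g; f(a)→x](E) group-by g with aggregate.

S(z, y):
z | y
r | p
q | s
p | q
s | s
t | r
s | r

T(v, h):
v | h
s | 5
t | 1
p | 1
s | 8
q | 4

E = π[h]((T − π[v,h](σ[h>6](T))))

Stepwise |·|:
  T → 5
  T → 5
  σ[h>6](T) → 1
  π[v,h](σ[h>6](T)) → 1
  (T − π[v,h](σ[h>6](T))) → 4
  π[h]((T − π[v,h](σ[h>6](T)))) → 4

|E| = 4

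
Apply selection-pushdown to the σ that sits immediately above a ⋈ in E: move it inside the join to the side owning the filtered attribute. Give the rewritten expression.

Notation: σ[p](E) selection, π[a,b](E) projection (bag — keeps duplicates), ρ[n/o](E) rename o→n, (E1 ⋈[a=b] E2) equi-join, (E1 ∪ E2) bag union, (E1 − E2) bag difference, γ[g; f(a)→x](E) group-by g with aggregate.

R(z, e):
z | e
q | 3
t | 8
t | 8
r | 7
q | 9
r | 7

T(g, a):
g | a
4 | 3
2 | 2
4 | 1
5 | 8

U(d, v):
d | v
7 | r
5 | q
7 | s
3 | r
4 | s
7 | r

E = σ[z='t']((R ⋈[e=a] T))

σ filters on z, owned by the left side.
E' = (σ[z='t'](R) ⋈[e=a] T)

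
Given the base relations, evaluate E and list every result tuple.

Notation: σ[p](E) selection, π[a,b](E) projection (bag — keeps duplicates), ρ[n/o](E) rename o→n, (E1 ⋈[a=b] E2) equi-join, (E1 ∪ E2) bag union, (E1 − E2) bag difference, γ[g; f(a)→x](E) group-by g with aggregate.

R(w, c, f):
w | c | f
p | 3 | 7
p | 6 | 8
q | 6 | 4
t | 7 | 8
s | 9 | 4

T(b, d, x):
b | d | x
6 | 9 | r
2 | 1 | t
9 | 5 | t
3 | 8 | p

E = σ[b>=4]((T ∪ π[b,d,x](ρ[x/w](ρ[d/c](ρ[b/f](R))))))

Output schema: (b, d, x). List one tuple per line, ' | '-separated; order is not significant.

Row counts bottom-up:
  T → 4
  R → 5
  ρ[b/f](R) → 5
  ρ[d/c](ρ[b/f](R)) → 5
  ρ[x/w](ρ[d/c](ρ[b/f](R))) → 5
  π[b,d,x](ρ[x/w](ρ[d/c](ρ[b/f](R)))) → 5
  (T ∪ π[b,d,x](ρ[x/w](ρ[d/c](ρ[b/f](R))))) → 9
  σ[b>=4]((T ∪ π[b,d,x](ρ[x/w](ρ[d/c](ρ[b/f](R)))))) → 7

== RESULT ==
b | d | x
4 | 6 | q
4 | 9 | s
6 | 9 | r
7 | 3 | p
8 | 6 | p
8 | 7 | t
9 | 5 | t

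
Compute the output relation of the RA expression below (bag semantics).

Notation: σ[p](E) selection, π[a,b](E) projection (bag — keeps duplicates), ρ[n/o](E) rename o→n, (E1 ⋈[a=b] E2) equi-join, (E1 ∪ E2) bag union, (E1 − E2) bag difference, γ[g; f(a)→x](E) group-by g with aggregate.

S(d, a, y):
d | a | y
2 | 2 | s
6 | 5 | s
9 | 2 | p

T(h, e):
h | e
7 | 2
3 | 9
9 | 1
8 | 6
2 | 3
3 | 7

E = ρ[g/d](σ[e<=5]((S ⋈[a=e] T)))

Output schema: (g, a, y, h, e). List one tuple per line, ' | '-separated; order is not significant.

Per-node cardinality:
  S → 3
  T → 6
  (S ⋈[a=e] T) → 2
  σ[e<=5]((S ⋈[a=e] T)) → 2
  ρ[g/d](σ[e<=5]((S ⋈[a=e] T))) → 2

== RESULT ==
g | a | y | h | e
2 | 2 | s | 7 | 2
9 | 2 | p | 7 | 2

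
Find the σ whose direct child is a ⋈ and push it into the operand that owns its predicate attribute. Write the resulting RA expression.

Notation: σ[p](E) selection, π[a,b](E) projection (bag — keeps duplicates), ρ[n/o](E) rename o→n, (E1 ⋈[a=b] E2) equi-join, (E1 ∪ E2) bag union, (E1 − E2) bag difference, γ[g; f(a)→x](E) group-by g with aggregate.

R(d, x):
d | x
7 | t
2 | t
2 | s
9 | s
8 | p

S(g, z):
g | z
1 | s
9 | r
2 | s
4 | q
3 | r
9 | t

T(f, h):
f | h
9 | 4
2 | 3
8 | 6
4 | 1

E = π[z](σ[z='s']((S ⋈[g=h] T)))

σ filters on z, owned by the left side.
E' = π[z]((σ[z='s'](S) ⋈[g=h] T))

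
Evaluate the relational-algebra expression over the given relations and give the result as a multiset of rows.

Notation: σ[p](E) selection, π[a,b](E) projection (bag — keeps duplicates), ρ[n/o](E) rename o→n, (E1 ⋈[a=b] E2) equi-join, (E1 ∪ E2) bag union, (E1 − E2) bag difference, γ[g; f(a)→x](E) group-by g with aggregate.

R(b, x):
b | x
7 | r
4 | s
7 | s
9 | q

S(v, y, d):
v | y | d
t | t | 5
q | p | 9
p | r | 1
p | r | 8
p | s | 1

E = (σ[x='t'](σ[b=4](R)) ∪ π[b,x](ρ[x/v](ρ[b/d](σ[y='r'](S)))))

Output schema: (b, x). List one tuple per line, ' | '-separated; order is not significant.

Subexpression sizes:
  R → 4
  σ[b=4](R) → 1
  σ[x='t'](σ[b=4](R)) → 0
  S → 5
  σ[y='r'](S) → 2
  ρ[b/d](σ[y='r'](S)) → 2
  ρ[x/v](ρ[b/d](σ[y='r'](S))) → 2
  π[b,x](ρ[x/v](ρ[b/d](σ[y='r'](S)))) → 2
  (σ[x='t'](σ[b=4](R)) ∪ π[b,x](ρ[x/v](ρ[b/d](σ[y='r'](S))))) → 2

== RESULT ==
b | x
1 | p
8 | p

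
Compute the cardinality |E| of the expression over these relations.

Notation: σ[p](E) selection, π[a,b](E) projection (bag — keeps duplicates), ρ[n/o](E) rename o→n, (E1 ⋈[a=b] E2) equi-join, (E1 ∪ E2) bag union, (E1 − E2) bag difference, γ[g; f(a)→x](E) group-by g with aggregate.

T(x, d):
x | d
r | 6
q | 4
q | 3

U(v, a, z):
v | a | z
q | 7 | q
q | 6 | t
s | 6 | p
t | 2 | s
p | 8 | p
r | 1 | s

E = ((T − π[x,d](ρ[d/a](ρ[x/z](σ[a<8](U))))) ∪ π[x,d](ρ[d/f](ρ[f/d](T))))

Stepwise |·|:
  T → 3
  U → 6
  σ[a<8](U) → 5
  ρ[x/z](σ[a<8](U)) → 5
  ρ[d/a](ρ[x/z](σ[a<8](U))) → 5
  π[x,d](ρ[d/a](ρ[x/z](σ[a<8](U)))) → 5
  (T − π[x,d](ρ[d/a](ρ[x/z](σ[a<8](U))))) → 3
  T → 3
  ρ[f/d](T) → 3
  ρ[d/f](ρ[f/d](T)) → 3
  π[x,d](ρ[d/f](ρ[f/d](T))) → 3
  ((T − π[x,d](ρ[d/a](ρ[x/z](σ[a<8](U))))) ∪ π[x,d](ρ[d/f](ρ[f/d](T)))) → 6

|E| = 6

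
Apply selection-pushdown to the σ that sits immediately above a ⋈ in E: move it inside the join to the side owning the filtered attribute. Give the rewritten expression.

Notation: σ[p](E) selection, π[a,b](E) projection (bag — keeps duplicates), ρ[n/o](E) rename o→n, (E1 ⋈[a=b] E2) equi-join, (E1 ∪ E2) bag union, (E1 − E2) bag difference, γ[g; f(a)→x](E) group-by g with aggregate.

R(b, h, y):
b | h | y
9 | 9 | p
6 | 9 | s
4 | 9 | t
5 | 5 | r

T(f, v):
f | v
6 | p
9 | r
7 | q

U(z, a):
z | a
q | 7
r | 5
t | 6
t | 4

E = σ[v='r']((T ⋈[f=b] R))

σ filters on v, owned by the left side.
E' = (σ[v='r'](T) ⋈[f=b] R)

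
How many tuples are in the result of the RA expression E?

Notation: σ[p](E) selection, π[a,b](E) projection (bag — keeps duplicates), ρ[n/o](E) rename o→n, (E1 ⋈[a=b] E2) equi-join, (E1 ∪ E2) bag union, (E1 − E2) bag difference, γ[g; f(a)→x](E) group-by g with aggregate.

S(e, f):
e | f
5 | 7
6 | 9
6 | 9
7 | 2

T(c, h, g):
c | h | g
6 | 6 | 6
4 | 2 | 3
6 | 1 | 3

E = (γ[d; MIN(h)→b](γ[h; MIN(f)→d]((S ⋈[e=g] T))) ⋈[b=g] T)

Subexpression sizes:
  S → 4
  T → 3
  (S ⋈[e=g] T) → 2
  γ[h; MIN(f)→d]((S ⋈[e=g] T)) → 1
  γ[d; MIN(h)→b](γ[h; MIN(f)→d]((S ⋈[e=g] T))) → 1
  T → 3
  (γ[d; MIN(h)→b](γ[h; MIN(f)→d]((S ⋈[e=g] T))) ⋈[b=g] T) → 1

|E| = 1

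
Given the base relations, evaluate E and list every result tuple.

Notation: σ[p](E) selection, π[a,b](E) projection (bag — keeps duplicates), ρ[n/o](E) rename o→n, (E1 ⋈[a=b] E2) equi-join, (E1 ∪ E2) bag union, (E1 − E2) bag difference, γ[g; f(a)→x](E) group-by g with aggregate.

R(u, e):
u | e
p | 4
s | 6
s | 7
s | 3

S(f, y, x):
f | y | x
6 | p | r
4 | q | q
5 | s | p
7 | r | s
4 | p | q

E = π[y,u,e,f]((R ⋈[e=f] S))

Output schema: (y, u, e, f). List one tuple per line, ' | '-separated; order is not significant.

Stepwise |·|:
  R → 4
  S → 5
  (R ⋈[e=f] S) → 4
  π[y,u,e,f]((R ⋈[e=f] S)) → 4

== RESULT ==
y | u | e | f
p | p | 4 | 4
p | s | 6 | 6
q | p | 4 | 4
r | s | 7 | 7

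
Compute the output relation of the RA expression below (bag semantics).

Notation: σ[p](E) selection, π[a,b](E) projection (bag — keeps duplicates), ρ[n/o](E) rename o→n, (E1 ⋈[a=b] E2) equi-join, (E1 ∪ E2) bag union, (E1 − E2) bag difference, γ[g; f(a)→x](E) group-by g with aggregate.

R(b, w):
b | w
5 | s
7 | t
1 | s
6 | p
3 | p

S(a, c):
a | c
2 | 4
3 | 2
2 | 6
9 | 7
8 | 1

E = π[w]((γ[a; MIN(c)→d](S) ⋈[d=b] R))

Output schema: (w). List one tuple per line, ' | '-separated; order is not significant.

Subexpression sizes:
  S → 5
  γ[a; MIN(c)→d](S) → 4
  R → 5
  (γ[a; MIN(c)→d](S) ⋈[d=b] R) → 2
  π[w]((γ[a; MIN(c)→d](S) ⋈[d=b] R)) → 2

== RESULT ==
w
s
t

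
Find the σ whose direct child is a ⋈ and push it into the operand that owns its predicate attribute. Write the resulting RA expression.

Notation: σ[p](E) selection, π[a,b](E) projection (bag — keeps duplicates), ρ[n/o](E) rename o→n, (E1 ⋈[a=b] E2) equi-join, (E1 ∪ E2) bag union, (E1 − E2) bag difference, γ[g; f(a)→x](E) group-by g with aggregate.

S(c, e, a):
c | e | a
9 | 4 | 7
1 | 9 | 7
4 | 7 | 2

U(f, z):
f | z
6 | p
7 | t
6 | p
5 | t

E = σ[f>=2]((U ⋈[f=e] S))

σ filters on f, owned by the left side.
E' = (σ[f>=2](U) ⋈[f=e] S)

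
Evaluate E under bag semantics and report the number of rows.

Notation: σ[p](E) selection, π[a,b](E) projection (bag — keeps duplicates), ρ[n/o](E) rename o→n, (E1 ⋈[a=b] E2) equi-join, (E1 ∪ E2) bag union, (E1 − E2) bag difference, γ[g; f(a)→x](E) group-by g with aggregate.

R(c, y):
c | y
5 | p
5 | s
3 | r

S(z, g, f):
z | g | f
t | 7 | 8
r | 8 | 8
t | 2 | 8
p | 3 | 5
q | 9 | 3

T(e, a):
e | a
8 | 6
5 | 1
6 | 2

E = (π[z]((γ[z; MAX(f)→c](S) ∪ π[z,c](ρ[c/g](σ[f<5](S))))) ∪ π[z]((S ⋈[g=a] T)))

Stepwise |·|:
  S → 5
  γ[z; MAX(f)→c](S) → 4
  S → 5
  σ[f<5](S) → 1
  ρ[c/g](σ[f<5](S)) → 1
  π[z,c](ρ[c/g](σ[f<5](S))) → 1
  (γ[z; MAX(f)→c](S) ∪ π[z,c](ρ[c/g](σ[f<5](S)))) → 5
  π[z]((γ[z; MAX(f)→c](S) ∪ π[z,c](ρ[c/g](σ[f<5](S))))) → 5
  S → 5
  T → 3
  (S ⋈[g=a] T) → 1
  π[z]((S ⋈[g=a] T)) → 1
  (π[z]((γ[z; MAX(f)→c](S) ∪ π[z,c](ρ[c/g](σ[f<5](S))))) ∪ π[z]((S ⋈[g=a] T))) → 6

|E| = 6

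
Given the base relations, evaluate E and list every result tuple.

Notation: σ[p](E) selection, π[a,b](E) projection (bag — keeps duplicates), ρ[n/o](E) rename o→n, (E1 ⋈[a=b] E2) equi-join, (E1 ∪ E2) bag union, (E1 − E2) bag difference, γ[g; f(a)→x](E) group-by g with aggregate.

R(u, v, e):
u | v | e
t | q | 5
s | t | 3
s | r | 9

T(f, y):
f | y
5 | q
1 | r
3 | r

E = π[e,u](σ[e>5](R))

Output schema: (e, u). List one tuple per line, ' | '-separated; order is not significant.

Row counts bottom-up:
  R → 3
  σ[e>5](R) → 1
  π[e,u](σ[e>5](R)) → 1

== RESULT ==
e | u
9 | s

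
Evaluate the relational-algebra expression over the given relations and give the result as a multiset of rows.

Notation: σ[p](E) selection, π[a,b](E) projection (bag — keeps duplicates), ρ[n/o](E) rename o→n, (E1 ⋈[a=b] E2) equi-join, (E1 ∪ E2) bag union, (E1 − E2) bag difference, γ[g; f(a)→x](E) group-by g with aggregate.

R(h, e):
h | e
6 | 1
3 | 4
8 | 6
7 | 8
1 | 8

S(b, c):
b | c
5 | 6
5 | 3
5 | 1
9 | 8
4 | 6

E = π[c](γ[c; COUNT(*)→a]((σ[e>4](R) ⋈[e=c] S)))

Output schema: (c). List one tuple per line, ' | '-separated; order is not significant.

Per-node cardinality:
  R → 5
  σ[e>4](R) → 3
  S → 5
  (σ[e>4](R) ⋈[e=c] S) → 4
  γ[c; COUNT(*)→a]((σ[e>4](R) ⋈[e=c] S)) → 2
  π[c](γ[c; COUNT(*)→a]((σ[e>4](R) ⋈[e=c] S))) → 2

== RESULT ==
c
6
8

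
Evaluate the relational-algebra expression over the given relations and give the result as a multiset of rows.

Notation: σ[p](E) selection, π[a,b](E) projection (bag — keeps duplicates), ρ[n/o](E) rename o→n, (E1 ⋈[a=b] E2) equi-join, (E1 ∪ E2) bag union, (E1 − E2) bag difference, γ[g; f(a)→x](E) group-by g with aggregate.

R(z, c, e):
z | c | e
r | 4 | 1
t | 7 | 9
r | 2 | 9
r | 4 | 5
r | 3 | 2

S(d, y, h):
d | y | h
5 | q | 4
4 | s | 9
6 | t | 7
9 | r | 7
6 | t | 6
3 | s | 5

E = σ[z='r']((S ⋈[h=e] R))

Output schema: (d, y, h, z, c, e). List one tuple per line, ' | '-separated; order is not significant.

Stepwise |·|:
  S → 6
  R → 5
  (S ⋈[h=e] R) → 3
  σ[z='r']((S ⋈[h=e] R)) → 2

== RESULT ==
d | y | h | z | c | e
3 | s | 5 | r | 4 | 5
4 | s | 9 | r | 2 | 9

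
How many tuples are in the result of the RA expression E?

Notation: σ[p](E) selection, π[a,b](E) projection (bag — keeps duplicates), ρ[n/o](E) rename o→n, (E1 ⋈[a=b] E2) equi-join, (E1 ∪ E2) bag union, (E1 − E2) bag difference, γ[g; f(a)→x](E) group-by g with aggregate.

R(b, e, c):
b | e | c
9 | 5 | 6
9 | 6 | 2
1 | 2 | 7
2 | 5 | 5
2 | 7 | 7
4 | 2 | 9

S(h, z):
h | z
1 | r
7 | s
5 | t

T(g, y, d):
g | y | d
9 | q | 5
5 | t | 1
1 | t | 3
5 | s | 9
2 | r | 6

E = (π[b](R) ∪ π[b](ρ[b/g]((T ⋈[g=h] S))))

Row counts bottom-up:
  R → 6
  π[b](R) → 6
  T → 5
  S → 3
  (T ⋈[g=h] S) → 3
  ρ[b/g]((T ⋈[g=h] S)) → 3
  π[b](ρ[b/g]((T ⋈[g=h] S))) → 3
  (π[b](R) ∪ π[b](ρ[b/g]((T ⋈[g=h] S)))) → 9

|E| = 9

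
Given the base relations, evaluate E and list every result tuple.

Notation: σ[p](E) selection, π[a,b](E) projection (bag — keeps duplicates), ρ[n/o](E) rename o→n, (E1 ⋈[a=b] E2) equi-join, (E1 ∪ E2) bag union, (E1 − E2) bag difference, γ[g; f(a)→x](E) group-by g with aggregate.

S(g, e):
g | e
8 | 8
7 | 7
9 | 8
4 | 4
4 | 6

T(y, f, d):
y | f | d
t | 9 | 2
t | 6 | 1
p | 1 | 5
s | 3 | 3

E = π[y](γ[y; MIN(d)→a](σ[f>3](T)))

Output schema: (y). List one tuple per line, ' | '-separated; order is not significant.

Row counts bottom-up:
  T → 4
  σ[f>3](T) → 2
  γ[y; MIN(d)→a](σ[f>3](T)) → 1
  π[y](γ[y; MIN(d)→a](σ[f>3](T))) → 1

== RESULT ==
y
t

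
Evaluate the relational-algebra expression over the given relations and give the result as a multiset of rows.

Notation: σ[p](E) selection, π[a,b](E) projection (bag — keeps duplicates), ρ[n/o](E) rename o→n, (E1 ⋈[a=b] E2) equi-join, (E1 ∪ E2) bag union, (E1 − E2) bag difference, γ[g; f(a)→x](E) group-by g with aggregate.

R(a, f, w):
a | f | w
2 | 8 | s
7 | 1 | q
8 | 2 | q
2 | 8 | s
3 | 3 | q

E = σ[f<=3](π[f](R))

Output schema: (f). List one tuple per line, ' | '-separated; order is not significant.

Row counts bottom-up:
  R → 5
  π[f](R) → 5
  σ[f<=3](π[f](R)) → 3

== RESULT ==
f
1
2
3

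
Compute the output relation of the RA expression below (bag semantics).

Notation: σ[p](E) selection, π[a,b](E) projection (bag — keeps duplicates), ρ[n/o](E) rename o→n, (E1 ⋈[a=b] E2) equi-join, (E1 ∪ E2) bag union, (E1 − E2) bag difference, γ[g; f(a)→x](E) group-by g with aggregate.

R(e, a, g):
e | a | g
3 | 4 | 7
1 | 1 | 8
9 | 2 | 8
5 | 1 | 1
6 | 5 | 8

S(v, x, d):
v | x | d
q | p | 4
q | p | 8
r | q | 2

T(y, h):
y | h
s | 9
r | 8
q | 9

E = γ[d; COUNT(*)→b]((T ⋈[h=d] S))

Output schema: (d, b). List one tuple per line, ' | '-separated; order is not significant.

Per-node cardinality:
  T → 3
  S → 3
  (T ⋈[h=d] S) → 1
  γ[d; COUNT(*)→b]((T ⋈[h=d] S)) → 1

== RESULT ==
d | b
8 | 1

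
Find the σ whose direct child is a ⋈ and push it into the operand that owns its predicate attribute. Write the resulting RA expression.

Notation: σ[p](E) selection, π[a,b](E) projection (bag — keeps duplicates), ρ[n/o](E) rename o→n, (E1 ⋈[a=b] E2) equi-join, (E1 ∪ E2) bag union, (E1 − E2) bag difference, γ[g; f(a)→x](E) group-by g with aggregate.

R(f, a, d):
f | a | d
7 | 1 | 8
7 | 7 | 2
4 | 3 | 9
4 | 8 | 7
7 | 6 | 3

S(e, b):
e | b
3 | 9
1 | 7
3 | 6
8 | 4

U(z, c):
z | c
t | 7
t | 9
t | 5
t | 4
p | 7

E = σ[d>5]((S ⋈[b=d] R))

σ filters on d, owned by the right side.
E' = (S ⋈[b=d] σ[d>5](R))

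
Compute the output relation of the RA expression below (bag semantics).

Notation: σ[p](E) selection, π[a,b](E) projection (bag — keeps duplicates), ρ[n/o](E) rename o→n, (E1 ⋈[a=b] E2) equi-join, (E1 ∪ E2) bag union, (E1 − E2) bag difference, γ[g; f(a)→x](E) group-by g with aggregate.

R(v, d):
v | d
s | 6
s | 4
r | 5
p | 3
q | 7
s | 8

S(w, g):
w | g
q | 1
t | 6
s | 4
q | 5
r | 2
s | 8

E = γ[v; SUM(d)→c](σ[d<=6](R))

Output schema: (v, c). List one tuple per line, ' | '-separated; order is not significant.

Stepwise |·|:
  R → 6
  σ[d<=6](R) → 4
  γ[v; SUM(d)→c](σ[d<=6](R)) → 3

== RESULT ==
v | c
p | 3
r | 5
s | 10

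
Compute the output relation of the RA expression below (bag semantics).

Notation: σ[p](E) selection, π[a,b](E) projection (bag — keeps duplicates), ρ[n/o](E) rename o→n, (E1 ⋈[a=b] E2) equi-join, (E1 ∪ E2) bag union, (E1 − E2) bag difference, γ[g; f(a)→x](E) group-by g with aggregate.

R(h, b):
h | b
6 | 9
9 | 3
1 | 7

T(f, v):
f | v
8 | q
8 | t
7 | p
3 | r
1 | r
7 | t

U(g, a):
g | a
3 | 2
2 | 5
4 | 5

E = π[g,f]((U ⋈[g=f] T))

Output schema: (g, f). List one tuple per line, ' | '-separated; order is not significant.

Row counts bottom-up:
  U → 3
  T → 6
  (U ⋈[g=f] T) → 1
  π[g,f]((U ⋈[g=f] T)) → 1

== RESULT ==
g | f
3 | 3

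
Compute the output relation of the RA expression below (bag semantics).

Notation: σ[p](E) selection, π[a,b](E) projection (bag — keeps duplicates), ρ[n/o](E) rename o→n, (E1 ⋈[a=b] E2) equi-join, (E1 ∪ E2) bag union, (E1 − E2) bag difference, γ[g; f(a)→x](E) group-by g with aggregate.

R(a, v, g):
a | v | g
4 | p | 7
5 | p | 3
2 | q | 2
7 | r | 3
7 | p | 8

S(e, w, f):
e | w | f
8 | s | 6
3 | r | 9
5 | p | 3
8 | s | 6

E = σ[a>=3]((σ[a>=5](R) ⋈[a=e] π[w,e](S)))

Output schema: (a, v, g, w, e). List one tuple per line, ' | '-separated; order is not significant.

Per-node cardinality:
  R → 5
  σ[a>=5](R) → 3
  S → 4
  π[w,e](S) → 4
  (σ[a>=5](R) ⋈[a=e] π[w,e](S)) → 1
  σ[a>=3]((σ[a>=5](R) ⋈[a=e] π[w,e](S))) → 1

== RESULT ==
a | v | g | w | e
5 | p | 3 | p | 5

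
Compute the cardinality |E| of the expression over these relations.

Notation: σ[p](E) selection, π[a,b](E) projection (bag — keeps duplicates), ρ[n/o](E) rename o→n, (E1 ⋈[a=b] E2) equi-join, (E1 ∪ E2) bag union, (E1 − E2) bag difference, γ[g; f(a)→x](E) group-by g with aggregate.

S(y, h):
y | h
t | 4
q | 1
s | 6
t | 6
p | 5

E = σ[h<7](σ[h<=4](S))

Row counts bottom-up:
  S → 5
  σ[h<=4](S) → 2
  σ[h<7](σ[h<=4](S)) → 2

|E| = 2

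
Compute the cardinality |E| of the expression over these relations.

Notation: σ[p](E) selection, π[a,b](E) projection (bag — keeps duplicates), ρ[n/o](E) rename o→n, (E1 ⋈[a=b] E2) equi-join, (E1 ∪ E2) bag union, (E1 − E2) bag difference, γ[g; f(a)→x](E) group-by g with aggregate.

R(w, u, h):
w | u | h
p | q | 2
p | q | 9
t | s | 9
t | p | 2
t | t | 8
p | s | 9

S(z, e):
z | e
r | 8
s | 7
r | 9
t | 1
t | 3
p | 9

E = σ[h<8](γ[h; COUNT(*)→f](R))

Per-node cardinality:
  R → 6
  γ[h; COUNT(*)→f](R) → 3
  σ[h<8](γ[h; COUNT(*)→f](R)) → 1

|E| = 1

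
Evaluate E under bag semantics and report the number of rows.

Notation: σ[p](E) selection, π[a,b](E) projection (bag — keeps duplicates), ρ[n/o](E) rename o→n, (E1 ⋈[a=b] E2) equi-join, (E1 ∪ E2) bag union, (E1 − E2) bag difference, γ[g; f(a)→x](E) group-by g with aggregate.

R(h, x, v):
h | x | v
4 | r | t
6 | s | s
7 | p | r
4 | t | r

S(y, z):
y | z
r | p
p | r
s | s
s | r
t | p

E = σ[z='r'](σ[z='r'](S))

Row counts bottom-up:
  S → 5
  σ[z='r'](S) → 2
  σ[z='r'](σ[z='r'](S)) → 2

|E| = 2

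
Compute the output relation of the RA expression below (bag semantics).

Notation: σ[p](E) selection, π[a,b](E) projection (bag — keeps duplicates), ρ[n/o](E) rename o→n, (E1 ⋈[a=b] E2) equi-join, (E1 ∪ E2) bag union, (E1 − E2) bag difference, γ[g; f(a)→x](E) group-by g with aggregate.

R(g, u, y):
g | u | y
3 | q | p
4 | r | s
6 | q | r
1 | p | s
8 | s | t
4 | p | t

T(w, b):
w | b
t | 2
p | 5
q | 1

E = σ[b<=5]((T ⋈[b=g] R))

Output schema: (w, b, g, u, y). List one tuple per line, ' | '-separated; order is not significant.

Per-node cardinality:
  T → 3
  R → 6
  (T ⋈[b=g] R) → 1
  σ[b<=5]((T ⋈[b=g] R)) → 1

== RESULT ==
w | b | g | u | y
q | 1 | 1 | p | s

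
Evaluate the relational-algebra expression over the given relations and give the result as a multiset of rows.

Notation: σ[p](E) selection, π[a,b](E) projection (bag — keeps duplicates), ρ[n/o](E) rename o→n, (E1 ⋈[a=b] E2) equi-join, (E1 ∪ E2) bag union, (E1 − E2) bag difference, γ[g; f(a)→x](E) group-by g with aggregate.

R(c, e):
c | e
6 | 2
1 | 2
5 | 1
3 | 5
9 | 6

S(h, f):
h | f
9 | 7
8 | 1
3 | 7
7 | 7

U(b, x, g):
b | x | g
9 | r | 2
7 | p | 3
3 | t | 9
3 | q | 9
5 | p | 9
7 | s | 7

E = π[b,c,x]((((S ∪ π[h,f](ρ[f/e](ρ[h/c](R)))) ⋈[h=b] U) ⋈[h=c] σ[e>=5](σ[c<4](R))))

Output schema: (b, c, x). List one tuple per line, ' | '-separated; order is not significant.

Per-node cardinality:
  S → 4
  R → 5
  ρ[h/c](R) → 5
  ρ[f/e](ρ[h/c](R)) → 5
  π[h,f](ρ[f/e](ρ[h/c](R))) → 5
  (S ∪ π[h,f](ρ[f/e](ρ[h/c](R)))) → 9
  U → 6
  ((S ∪ π[h,f](ρ[f/e](ρ[h/c](R)))) ⋈[h=b] U) → 9
  R → 5
  σ[c<4](R) → 2
  σ[e>=5](σ[c<4](R)) → 1
  (((S ∪ π[h,f](ρ[f/e](ρ[h/c](R)))) ⋈[h=b] U) ⋈[h=c] σ[e>=5](σ[c<4](R))) → 4
  π[b,c,x]((((S ∪ π[h,f](ρ[f/e](ρ[h/c](R)))) ⋈[h=b] U) ⋈[h=c] σ[e>=5](σ[c<4](R)))) → 4

== RESULT ==
b | c | x
3 | 3 | q
3 | 3 | q
3 | 3 | t
3 | 3 | t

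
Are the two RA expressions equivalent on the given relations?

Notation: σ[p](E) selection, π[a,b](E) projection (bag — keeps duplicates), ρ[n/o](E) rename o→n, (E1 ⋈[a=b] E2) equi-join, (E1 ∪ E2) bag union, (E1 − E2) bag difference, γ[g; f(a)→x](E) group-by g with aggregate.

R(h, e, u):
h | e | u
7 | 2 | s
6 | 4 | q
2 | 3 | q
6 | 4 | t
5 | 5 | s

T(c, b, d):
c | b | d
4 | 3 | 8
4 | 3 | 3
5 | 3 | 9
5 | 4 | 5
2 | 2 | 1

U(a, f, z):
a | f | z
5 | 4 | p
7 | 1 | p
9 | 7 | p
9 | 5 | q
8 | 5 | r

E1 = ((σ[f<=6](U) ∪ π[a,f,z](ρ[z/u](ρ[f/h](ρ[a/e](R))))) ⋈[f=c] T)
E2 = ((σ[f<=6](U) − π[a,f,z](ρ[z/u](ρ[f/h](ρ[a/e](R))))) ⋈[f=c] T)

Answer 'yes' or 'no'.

E1 per-node cardinality:
  U → 5
  σ[f<=6](U) → 4
  R → 5
  ρ[a/e](R) → 5
  ρ[f/h](ρ[a/e](R)) → 5
  ρ[z/u](ρ[f/h](ρ[a/e](R))) → 5
  π[a,f,z](ρ[z/u](ρ[f/h](ρ[a/e](R)))) → 5
  (σ[f<=6](U) ∪ π[a,f,z](ρ[z/u](ρ[f/h](ρ[a/e](R))))) → 9
  T → 5
  ((σ[f<=6](U) ∪ π[a,f,z](ρ[z/u](ρ[f/h](ρ[a/e](R))))) ⋈[f=c] T) → 9
E2 per-node cardinality:
  U → 5
  σ[f<=6](U) → 4
  R → 5
  ρ[a/e](R) → 5
  ρ[f/h](ρ[a/e](R)) → 5
  ρ[z/u](ρ[f/h](ρ[a/e](R))) → 5
  π[a,f,z](ρ[z/u](ρ[f/h](ρ[a/e](R)))) → 5
  (σ[f<=6](U) − π[a,f,z](ρ[z/u](ρ[f/h](ρ[a/e](R))))) → 4
  T → 5
  ((σ[f<=6](U) − π[a,f,z](ρ[z/u](ρ[f/h](ρ[a/e](R))))) ⋈[f=c] T) → 6

E1 result:
a | f | z | c | b | d
3 | 2 | q | 2 | 2 | 1
5 | 4 | p | 4 | 3 | 3
5 | 4 | p | 4 | 3 | 8
5 | 5 | s | 5 | 3 | 9
5 | 5 | s | 5 | 4 | 5
8 | 5 | r | 5 | 3 | 9
8 | 5 | r | 5 | 4 | 5
9 | 5 | q | 5 | 3 | 9
9 | 5 | q | 5 | 4 | 5
E2 result:
a | f | z | c | b | d
5 | 4 | p | 4 | 3 | 3
5 | 4 | p | 4 | 3 | 8
8 | 5 | r | 5 | 3 | 9
8 | 5 | r | 5 | 4 | 5
9 | 5 | q | 5 | 3 | 9
9 | 5 | q | 5 | 4 | 5
Witness: (3, 2, 'q', 2, 2, 1) appears 1× in E1 but 0× in E2.

no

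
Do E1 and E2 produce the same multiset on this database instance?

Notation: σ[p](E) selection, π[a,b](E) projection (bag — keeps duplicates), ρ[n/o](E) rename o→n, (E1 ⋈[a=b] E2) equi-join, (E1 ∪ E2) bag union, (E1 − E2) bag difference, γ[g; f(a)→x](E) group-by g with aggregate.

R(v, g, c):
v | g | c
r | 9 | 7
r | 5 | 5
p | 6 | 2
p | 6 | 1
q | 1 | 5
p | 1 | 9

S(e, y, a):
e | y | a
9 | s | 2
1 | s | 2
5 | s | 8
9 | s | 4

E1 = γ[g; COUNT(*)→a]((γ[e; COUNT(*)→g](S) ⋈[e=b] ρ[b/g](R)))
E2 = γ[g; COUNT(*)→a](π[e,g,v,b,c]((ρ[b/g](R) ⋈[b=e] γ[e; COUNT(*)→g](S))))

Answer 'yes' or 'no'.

E1 subexpression sizes:
  S → 4
  γ[e; COUNT(*)→g](S) → 3
  R → 6
  ρ[b/g](R) → 6
  (γ[e; COUNT(*)→g](S) ⋈[e=b] ρ[b/g](R)) → 4
  γ[g; COUNT(*)→a]((γ[e; COUNT(*)→g](S) ⋈[e=b] ρ[b/g](R))) → 2
E2 subexpression sizes:
  R → 6
  ρ[b/g](R) → 6
  S → 4
  γ[e; COUNT(*)→g](S) → 3
  (ρ[b/g](R) ⋈[b=e] γ[e; COUNT(*)→g](S)) → 4
  π[e,g,v,b,c]((ρ[b/g](R) ⋈[b=e] γ[e; COUNT(*)→g](S))) → 4
  γ[g; COUNT(*)→a](π[e,g,v,b,c]((ρ[b/g](R) ⋈[b=e] γ[e; COUNT(*)→g](S)))) → 2

E1 and E2 produce the same multiset:
g | a
1 | 3
2 | 1

yes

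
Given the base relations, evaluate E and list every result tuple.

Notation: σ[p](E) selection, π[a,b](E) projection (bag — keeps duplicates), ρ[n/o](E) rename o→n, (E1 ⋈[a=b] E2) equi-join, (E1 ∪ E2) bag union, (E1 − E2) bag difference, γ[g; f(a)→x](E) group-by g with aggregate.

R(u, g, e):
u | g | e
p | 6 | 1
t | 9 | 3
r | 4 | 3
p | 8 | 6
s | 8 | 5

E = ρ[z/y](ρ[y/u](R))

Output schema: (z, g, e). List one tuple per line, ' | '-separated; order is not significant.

Subexpression sizes:
  R → 5
  ρ[y/u](R) → 5
  ρ[z/y](ρ[y/u](R)) → 5

== RESULT ==
z | g | e
p | 6 | 1
p | 8 | 6
r | 4 | 3
s | 8 | 5
t | 9 | 3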